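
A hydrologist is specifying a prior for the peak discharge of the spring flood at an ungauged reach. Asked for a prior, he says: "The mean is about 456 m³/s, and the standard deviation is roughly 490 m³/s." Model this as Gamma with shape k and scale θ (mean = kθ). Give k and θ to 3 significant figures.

For Gamma(k, scale θ): mean = kθ, variance = kθ², so CV = 1/√k.
CV = SD/mean = 490/456 = 1.075, hence k = 1/CV² = 0.866.
Then θ = mean/k = 456/0.866 = 527.

k ≈ 0.866, θ ≈ 527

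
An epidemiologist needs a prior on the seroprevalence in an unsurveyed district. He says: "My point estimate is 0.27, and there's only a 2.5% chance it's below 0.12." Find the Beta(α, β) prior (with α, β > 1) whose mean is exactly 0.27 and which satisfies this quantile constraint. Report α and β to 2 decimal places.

α ≈ 6.87, β ≈ 18.59

With mean 0.27 fixed, write α = 0.27s, β = 0.73s where s = α+β.
Need P(θ < 0.12) = 0.025 under Beta(0.27s, 0.73s). Normal approximation: (q−m)/√(m(1−m)/s) ≈ z_{0.025} = -1.96, so s ≈ 0.27·0.73·(-1.96)²/(0.12−0.27)² = 33.7.
At s = 33.7: P(θ<0.12) ≈ 0.011. Adjusting to match 0.025 gives s ≈ 25.46.
So α = 0.27·25.46 ≈ 6.87, β = 0.73·25.46 ≈ 18.59.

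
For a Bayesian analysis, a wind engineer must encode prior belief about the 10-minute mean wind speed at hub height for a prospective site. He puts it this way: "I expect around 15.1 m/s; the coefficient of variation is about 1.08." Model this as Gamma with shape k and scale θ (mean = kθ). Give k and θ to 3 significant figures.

For Gamma(k, scale θ): mean = kθ, variance = kθ², so CV = 1/√k.
CV = 1.08, hence k = 1/CV² = 0.857.
Then θ = mean/k = 15.1/0.857 = 17.6.

k ≈ 0.857, θ ≈ 17.6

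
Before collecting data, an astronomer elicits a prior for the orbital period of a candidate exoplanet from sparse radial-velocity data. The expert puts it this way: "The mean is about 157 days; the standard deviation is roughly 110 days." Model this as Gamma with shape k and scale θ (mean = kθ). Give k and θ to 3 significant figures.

For Gamma(k, scale θ): mean = kθ, variance = kθ², so CV = 1/√k.
CV = SD/mean = 110/157 = 0.7006, hence k = 1/CV² = 2.04.
Then θ = mean/k = 157/2.04 = 77.1.

k ≈ 2.04, θ ≈ 77.1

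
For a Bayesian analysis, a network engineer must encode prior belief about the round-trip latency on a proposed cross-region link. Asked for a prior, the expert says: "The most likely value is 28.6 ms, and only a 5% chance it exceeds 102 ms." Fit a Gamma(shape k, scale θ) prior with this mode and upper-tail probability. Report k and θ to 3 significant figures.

Gamma(k,θ) with k>1 has mode (k−1)θ, so θ = 28.6/(k−1).
Need P(X < 102) = 0.95 with θ tied to k this way. Start at k = 2, θ = 28.6: P(X<102) ≈ 0.871.
Too low — raise k to concentrate. Iterating converges to k ≈ 2.59.
Then θ = 28.6/(2.59−1) ≈ 18.

k ≈ 2.59, θ ≈ 18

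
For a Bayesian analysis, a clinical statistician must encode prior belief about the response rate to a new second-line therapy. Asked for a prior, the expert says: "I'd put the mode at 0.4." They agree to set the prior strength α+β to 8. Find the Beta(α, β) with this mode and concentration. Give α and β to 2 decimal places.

For α,β > 1 the Beta mode is (α−1)/(α+β−2). With α+β = 8, the mode is (α−1)/6.
Set (α−1)/6 = 0.4 → α = 1 + 0.4·6 = 3.40.
β = 8 − α = 4.60.

α = 3.40, β = 4.60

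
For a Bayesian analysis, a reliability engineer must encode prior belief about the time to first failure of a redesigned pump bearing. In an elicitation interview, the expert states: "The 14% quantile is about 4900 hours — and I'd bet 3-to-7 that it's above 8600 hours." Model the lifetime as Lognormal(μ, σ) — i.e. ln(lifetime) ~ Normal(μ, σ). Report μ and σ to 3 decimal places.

If T ~ Lognormal(μ,σ) then ln T ~ Normal(μ,σ), so the p-quantile of ln T is μ + z_p·σ.
ln(4900) = 8.497 and ln(8600) = 9.06; z_{0.14} = -1.08, z_{0.7} = 0.5244.
σ = (9.06 − 8.497)/(0.5244 − (-1.08)) = 0.351.
μ = 8.497 − (-1.08)·0.351 = 8.876.

μ ≈ 8.876, σ ≈ 0.351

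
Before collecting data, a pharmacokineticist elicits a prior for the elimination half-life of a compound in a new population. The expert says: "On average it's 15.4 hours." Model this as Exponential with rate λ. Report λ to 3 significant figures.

λ ≈ 0.0649

Exponential mean = 1/λ, so λ = 1/15.4 = 0.0649.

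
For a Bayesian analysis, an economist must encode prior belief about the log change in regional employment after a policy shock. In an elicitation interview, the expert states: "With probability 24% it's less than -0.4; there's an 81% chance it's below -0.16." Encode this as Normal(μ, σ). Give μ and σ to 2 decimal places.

For Normal(μ,σ), the p-quantile is μ + z_p·σ. Here z_{0.24} = -0.7063, z_{0.81} = 0.8779.
So -0.4 = μ − 0.7063σ and -0.16 = μ + 0.8779σ.
Subtracting: σ = (-0.16 − -0.4)/(0.8779 − (-0.7063)) = 0.15.
Then μ = -0.4 − (-0.7063)·0.15 = -0.29.

μ = -0.29, σ = 0.15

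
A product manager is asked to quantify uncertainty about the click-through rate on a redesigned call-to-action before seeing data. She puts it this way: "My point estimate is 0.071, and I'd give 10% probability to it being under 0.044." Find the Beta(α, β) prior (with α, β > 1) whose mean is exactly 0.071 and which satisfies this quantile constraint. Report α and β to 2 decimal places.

With mean 0.071 fixed, write α = 0.071s, β = 0.929s where s = α+β.
Need P(θ < 0.044) = 0.1 under Beta(0.071s, 0.929s). Normal approximation: (q−m)/√(m(1−m)/s) ≈ z_{0.1} = -1.28, so s ≈ 0.071·0.929·(-1.28)²/(0.044−0.071)² = 148.6.
At s = 148.6: P(θ<0.044) ≈ 0.084. Adjusting to match 0.1 gives s ≈ 130.38.
So α = 0.071·130.38 ≈ 9.26, β = 0.929·130.38 ≈ 121.12.

α ≈ 9.26, β ≈ 121.12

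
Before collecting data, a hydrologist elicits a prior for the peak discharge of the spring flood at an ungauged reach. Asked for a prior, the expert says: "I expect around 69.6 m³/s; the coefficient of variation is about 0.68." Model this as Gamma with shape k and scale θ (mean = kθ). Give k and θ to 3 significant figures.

For Gamma(k, scale θ): mean = kθ, variance = kθ², so CV = 1/√k.
CV = 0.68, hence k = 1/CV² = 2.16.
Then θ = mean/k = 69.6/2.16 = 32.2.

k ≈ 2.16, θ ≈ 32.2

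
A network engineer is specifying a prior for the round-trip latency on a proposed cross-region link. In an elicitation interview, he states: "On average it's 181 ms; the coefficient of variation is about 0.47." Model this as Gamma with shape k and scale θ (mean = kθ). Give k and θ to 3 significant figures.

k ≈ 4.53, θ ≈ 40

For Gamma(k, scale θ): mean = kθ, variance = kθ², so CV = 1/√k.
CV = 0.47, hence k = 1/CV² = 4.53.
Then θ = mean/k = 181/4.53 = 40.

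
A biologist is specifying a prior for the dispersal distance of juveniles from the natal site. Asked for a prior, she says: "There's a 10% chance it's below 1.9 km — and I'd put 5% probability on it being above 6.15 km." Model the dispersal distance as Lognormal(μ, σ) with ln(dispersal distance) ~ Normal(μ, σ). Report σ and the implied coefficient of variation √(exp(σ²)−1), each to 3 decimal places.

If T ~ Lognormal(μ,σ) then ln T ~ Normal(μ,σ), so the p-quantile of ln T is μ + z_p·σ.
ln(1.9) = 0.6419 and ln(6.15) = 1.816; z_{0.1} = -1.282, z_{0.95} = 1.645.
σ = (1.816 − 0.6419)/(1.645 − (-1.282)) = 0.401.
μ = 0.6419 − (-1.282)·0.401 = 1.156.
CV = √(exp(σ²)−1) = √(exp(0.1611)−1) = 0.418.

σ ≈ 0.401, CV ≈ 0.418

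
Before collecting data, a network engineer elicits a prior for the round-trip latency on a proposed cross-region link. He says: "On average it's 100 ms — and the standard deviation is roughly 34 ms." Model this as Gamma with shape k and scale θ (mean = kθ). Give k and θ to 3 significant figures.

k ≈ 8.65, θ ≈ 11.6

For Gamma(k, scale θ): mean = kθ, variance = kθ², so CV = 1/√k.
CV = SD/mean = 34/100 = 0.34, hence k = 1/CV² = 8.65.
Then θ = mean/k = 100/8.65 = 11.6.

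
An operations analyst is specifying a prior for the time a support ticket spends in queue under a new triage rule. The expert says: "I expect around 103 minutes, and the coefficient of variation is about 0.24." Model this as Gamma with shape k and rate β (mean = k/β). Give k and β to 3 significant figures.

For Gamma(k, rate β): mean = k/β, variance = k/β², so CV = 1/√k.
CV = 0.24, hence k = 1/CV² = 17.4.
Then β = k/mean = 17.4/103 = 0.169.

k ≈ 17.4, β ≈ 0.169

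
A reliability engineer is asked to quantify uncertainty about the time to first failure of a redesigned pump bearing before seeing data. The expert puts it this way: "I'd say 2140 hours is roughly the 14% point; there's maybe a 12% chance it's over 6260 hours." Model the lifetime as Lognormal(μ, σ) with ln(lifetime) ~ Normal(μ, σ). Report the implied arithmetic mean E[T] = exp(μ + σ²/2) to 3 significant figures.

If T ~ Lognormal(μ,σ) then ln T ~ Normal(μ,σ), so the p-quantile of ln T is μ + z_p·σ.
ln(2140) = 7.669 and ln(6260) = 8.742; z_{0.14} = -1.08, z_{0.88} = 1.175.
σ = (8.742 − 7.669)/(1.175 − (-1.08)) = 0.476.
μ = 7.669 − (-1.08)·0.476 = 8.183.
E[T] = exp(μ + σ²/2) = exp(8.183 + 0.1133) = 4010 hours.

E[T] ≈ 4010 hours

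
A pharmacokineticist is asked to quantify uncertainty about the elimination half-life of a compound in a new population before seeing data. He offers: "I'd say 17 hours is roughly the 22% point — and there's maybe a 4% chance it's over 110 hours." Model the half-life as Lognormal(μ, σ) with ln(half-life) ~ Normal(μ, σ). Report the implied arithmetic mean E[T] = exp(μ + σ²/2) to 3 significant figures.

If T ~ Lognormal(μ,σ) then ln T ~ Normal(μ,σ), so the p-quantile of ln T is μ + z_p·σ.
ln(17) = 2.833 and ln(110) = 4.7; z_{0.22} = -0.7722, z_{0.96} = 1.751.
σ = (4.7 − 2.833)/(1.751 − (-0.7722)) = 0.740.
μ = 2.833 − (-0.7722)·0.740 = 3.405.
E[T] = exp(μ + σ²/2) = exp(3.405 + 0.2739) = 39.6 hours.

E[T] ≈ 39.6 hours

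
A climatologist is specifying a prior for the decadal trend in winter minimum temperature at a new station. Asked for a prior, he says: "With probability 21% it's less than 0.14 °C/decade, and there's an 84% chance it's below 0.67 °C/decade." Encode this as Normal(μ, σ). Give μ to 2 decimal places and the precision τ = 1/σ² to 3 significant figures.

The p-quantile of Normal(μ,σ) is μ + z_p·σ, with z_{0.21} = -0.8064 and z_{0.84} = 0.9945.
Eliminate σ: μ = (z₂·x₁ − z₁·x₂)/(z₂ − z₁) = (0.9945·0.14 − (-0.8064)·0.67)/1.801 = 0.38.
Then σ = (x₂ − x₁)/(z₂ − z₁) = (0.67 − 0.14)/1.801 = 0.29.
Precision τ = 1/σ² = 1/0.2943² = 11.5.

μ = 0.38, τ = 11.5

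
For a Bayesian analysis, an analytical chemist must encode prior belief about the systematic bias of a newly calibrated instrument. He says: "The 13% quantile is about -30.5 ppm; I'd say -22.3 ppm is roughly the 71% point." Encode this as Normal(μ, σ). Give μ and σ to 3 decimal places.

The p-quantile of Normal(μ,σ) is μ + z_p·σ, with z_{0.13} = -1.126 and z_{0.71} = 0.5534.
Eliminate σ: μ = (z₂·x₁ − z₁·x₂)/(z₂ − z₁) = (0.5534·-30.5 − (-1.126)·-22.3)/1.68 = -25.001.
Then σ = (x₂ − x₁)/(z₂ − z₁) = (-22.3 − -30.5)/1.68 = 4.882.

μ = -25.001, σ = 4.882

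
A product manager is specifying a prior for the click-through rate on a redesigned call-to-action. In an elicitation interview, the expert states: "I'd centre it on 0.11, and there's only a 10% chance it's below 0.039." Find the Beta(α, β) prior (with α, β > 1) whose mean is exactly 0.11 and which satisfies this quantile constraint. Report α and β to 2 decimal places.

α ≈ 2.62, β ≈ 21.21

With mean 0.11 fixed, write α = 0.11s, β = 0.89s where s = α+β.
Need P(θ < 0.039) = 0.1 under Beta(0.11s, 0.89s). Normal approximation: (q−m)/√(m(1−m)/s) ≈ z_{0.1} = -1.28, so s ≈ 0.11·0.89·(-1.28)²/(0.039−0.11)² = 31.9.
At s = 31.9: P(θ<0.039) ≈ 0.062. Adjusting to match 0.1 gives s ≈ 23.83.
So α = 0.11·23.83 ≈ 2.62, β = 0.89·23.83 ≈ 21.21.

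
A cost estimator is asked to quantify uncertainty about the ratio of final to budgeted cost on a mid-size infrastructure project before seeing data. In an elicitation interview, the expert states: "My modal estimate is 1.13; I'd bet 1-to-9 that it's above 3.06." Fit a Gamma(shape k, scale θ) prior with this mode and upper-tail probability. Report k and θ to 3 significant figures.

Gamma(k,θ) with k>1 has mode (k−1)θ, so θ = 1.13/(k−1).
Need P(X < 3.06) = 0.9 with θ tied to k this way. Start at k = 2, θ = 1.13: P(X<3.06) ≈ 0.753.
Too low — raise k to concentrate. Iterating converges to k ≈ 2.93.
Then θ = 1.13/(2.93−1) ≈ 0.586.

k ≈ 2.93, θ ≈ 0.586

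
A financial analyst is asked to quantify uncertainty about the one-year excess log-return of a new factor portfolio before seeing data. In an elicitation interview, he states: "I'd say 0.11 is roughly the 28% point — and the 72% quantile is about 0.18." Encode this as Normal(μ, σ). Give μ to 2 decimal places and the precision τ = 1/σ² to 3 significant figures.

For Normal(μ,σ), the p-quantile is μ + z_p·σ. Here z_{0.28} = -0.5828, z_{0.72} = 0.5828.
So 0.11 = μ − 0.5828σ and 0.18 = μ + 0.5828σ.
Subtracting: σ = (0.18 − 0.11)/(0.5828 − (-0.5828)) = 0.06.
Then μ = 0.11 − (-0.5828)·0.06 = 0.14.
Precision τ = 1/σ² = 1/0.06005² = 277.

μ = 0.14, τ = 277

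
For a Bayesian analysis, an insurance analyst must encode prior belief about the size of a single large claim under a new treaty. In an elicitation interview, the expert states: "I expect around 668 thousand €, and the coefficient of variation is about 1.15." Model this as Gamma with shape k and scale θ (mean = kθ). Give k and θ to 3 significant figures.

k ≈ 0.756, θ ≈ 883

For Gamma(k, scale θ): mean = kθ, variance = kθ², so CV = 1/√k.
CV = 1.15, hence k = 1/CV² = 0.756.
Then θ = mean/k = 668/0.756 = 883.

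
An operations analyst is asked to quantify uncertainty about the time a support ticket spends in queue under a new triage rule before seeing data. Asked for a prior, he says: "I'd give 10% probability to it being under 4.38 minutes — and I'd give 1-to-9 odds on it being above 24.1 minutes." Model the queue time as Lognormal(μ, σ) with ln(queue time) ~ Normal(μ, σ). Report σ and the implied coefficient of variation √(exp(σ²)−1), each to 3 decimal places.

σ ≈ 0.665, CV ≈ 0.746

If T ~ Lognormal(μ,σ) then ln T ~ Normal(μ,σ), so the p-quantile of ln T is μ + z_p·σ.
ln(4.38) = 1.477 and ln(24.1) = 3.182; z_{0.1} = -1.282, z_{0.9} = 1.282.
σ = (3.182 − 1.477)/(1.282 − (-1.282)) = 0.665.
μ = 1.477 − (-1.282)·0.665 = 2.330.
CV = √(exp(σ²)−1) = √(exp(0.4426)−1) = 0.746.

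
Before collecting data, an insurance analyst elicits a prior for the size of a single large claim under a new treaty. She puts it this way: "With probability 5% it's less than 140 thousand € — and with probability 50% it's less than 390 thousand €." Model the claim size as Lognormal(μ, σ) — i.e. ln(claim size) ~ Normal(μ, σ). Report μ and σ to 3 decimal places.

If T ~ Lognormal(μ,σ) then ln T ~ Normal(μ,σ), so the p-quantile of ln T is μ + z_p·σ.
ln(140) = 4.942 and ln(390) = 5.966; z_{0.05} = -1.645, z_{0.5} = 0.
σ = (5.966 − 4.942)/(0 − (-1.645)) = 0.623.
μ = 4.942 − (-1.645)·0.623 = 5.966.

μ ≈ 5.966, σ ≈ 0.623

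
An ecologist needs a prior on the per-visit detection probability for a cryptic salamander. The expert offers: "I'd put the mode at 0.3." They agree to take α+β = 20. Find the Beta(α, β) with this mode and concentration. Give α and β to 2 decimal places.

α = 6.40, β = 13.60

For α,β > 1 the Beta mode is (α−1)/(α+β−2). With α+β = 20, the mode is (α−1)/18.
Set (α−1)/18 = 0.3 → α = 1 + 0.3·18 = 6.40.
β = 20 − α = 13.60.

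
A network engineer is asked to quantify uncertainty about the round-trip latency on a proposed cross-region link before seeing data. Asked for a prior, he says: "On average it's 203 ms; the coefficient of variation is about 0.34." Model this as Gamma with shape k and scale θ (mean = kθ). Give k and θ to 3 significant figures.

k ≈ 8.65, θ ≈ 23.5

For Gamma(k, scale θ): mean = kθ, variance = kθ², so CV = 1/√k.
CV = 0.34, hence k = 1/CV² = 8.65.
Then θ = mean/k = 203/8.65 = 23.5.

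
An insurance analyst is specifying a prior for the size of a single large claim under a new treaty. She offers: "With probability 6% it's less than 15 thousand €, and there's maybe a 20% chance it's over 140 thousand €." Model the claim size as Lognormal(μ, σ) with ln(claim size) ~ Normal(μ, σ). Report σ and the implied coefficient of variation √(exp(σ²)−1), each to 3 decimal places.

σ ≈ 0.932, CV ≈ 1.176

If T ~ Lognormal(μ,σ) then ln T ~ Normal(μ,σ), so the p-quantile of ln T is μ + z_p·σ.
ln(15) = 2.708 and ln(140) = 4.942; z_{0.06} = -1.555, z_{0.8} = 0.8416.
σ = (4.942 − 2.708)/(0.8416 − (-1.555)) = 0.932.
μ = 2.708 − (-1.555)·0.932 = 4.157.
CV = √(exp(σ²)−1) = √(exp(0.8687)−1) = 1.176.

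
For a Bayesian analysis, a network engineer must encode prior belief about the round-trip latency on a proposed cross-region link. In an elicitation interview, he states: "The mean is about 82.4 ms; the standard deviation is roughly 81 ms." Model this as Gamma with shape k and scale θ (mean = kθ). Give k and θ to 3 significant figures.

For Gamma(k, scale θ): mean = kθ, variance = kθ², so CV = 1/√k.
CV = SD/mean = 81/82.4 = 0.983, hence k = 1/CV² = 1.03.
Then θ = mean/k = 82.4/1.03 = 79.6.

k ≈ 1.03, θ ≈ 79.6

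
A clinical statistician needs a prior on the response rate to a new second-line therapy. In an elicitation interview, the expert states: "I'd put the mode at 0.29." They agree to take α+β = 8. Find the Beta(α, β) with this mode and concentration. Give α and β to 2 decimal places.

For α,β > 1 the Beta mode is (α−1)/(α+β−2). With α+β = 8, the mode is (α−1)/6.
Set (α−1)/6 = 0.29 → α = 1 + 0.29·6 = 2.74.
β = 8 − α = 5.26.

α = 2.74, β = 5.26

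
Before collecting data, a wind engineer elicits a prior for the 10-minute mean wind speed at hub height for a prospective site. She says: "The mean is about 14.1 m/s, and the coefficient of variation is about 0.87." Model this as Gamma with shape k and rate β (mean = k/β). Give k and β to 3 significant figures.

For Gamma(k, rate β): mean = k/β, variance = k/β², so CV = 1/√k.
CV = 0.87, hence k = 1/CV² = 1.32.
Then β = k/mean = 1.32/14.1 = 0.0937.

k ≈ 1.32, β ≈ 0.0937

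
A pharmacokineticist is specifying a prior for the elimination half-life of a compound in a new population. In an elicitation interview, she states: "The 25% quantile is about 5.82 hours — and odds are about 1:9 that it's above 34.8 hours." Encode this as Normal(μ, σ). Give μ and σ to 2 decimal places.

For Normal(μ,σ), the p-quantile is μ + z_p·σ. Here z_{0.25} = -0.6745, z_{0.9} = 1.282.
So 5.82 = μ − 0.6745σ and 34.8 = μ + 1.282σ.
Subtracting: σ = (34.8 − 5.82)/(1.282 − (-0.6745)) = 14.82.
Then μ = 5.82 − (-0.6745)·14.82 = 15.81.

μ = 15.81, σ = 14.82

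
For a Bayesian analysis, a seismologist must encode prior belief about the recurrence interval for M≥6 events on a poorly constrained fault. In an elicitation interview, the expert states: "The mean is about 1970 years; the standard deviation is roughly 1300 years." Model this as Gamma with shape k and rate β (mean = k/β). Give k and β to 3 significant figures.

For Gamma(k, rate β): mean = k/β, variance = k/β², so CV = 1/√k.
CV = SD/mean = 1300/1970 = 0.6599, hence k = 1/CV² = 2.3.
Then β = k/mean = 2.3/1970 = 0.00117.

k ≈ 2.3, β ≈ 0.00117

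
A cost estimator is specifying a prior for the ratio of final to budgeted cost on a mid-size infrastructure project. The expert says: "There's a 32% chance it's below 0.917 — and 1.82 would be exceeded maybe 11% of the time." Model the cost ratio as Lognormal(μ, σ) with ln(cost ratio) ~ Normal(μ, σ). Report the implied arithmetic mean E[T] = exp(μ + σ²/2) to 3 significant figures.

If T ~ Lognormal(μ,σ) then ln T ~ Normal(μ,σ), so the p-quantile of ln T is μ + z_p·σ.
ln(0.917) = -0.08665 and ln(1.82) = 0.5988; z_{0.32} = -0.4677, z_{0.89} = 1.227.
σ = (0.5988 − -0.08665)/(1.227 − (-0.4677)) = 0.405.
μ = -0.08665 − (-0.4677)·0.405 = 0.103.
E[T] = exp(μ + σ²/2) = exp(0.103 + 0.0819) = 1.2.

E[T] ≈ 1.2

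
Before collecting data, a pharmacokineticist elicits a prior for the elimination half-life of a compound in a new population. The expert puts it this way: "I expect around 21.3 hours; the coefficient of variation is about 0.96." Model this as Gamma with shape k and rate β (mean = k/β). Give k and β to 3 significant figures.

For Gamma(k, rate β): mean = k/β, variance = k/β², so CV = 1/√k.
CV = 0.96, hence k = 1/CV² = 1.09.
Then β = k/mean = 1.09/21.3 = 0.0509.

k ≈ 1.09, β ≈ 0.0509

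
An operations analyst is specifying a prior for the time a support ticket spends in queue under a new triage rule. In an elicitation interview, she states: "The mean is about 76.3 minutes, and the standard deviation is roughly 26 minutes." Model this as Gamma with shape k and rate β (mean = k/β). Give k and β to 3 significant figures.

k ≈ 8.61, β ≈ 0.113

For Gamma(k, rate β): mean = k/β, variance = k/β², so CV = 1/√k.
CV = SD/mean = 26/76.3 = 0.3408, hence k = 1/CV² = 8.61.
Then β = k/mean = 8.61/76.3 = 0.113.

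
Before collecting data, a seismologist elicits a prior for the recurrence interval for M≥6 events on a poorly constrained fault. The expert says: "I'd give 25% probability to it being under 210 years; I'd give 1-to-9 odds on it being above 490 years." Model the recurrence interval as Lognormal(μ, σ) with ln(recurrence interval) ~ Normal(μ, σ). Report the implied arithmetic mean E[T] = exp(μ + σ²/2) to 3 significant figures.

If T ~ Lognormal(μ,σ) then ln T ~ Normal(μ,σ), so the p-quantile of ln T is μ + z_p·σ.
ln(210) = 5.347 and ln(490) = 6.194; z_{0.25} = -0.6745, z_{0.9} = 1.282.
σ = (6.194 − 5.347)/(1.282 − (-0.6745)) = 0.433.
μ = 5.347 − (-0.6745)·0.433 = 5.639.
E[T] = exp(μ + σ²/2) = exp(5.639 + 0.0938) = 309 years.

E[T] ≈ 309 years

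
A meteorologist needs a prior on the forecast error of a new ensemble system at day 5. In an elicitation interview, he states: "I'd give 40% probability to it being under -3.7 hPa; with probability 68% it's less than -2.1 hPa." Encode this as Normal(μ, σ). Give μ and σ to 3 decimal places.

μ = -3.138, σ = 2.219

For Normal(μ,σ), the p-quantile is μ + z_p·σ. Here z_{0.4} = -0.2533, z_{0.68} = 0.4677.
So -3.7 = μ − 0.2533σ and -2.1 = μ + 0.4677σ.
Subtracting: σ = (-2.1 − -3.7)/(0.4677 − (-0.2533)) = 2.219.
Then μ = -3.7 − (-0.2533)·2.219 = -3.138.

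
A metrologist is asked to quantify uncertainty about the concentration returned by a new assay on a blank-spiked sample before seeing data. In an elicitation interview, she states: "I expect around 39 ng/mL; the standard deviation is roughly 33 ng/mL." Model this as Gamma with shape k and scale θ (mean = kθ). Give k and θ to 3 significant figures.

For Gamma(k, scale θ): mean = kθ, variance = kθ², so CV = 1/√k.
CV = SD/mean = 33/39 = 0.8462, hence k = 1/CV² = 1.4.
Then θ = mean/k = 39/1.4 = 27.9.

k ≈ 1.4, θ ≈ 27.9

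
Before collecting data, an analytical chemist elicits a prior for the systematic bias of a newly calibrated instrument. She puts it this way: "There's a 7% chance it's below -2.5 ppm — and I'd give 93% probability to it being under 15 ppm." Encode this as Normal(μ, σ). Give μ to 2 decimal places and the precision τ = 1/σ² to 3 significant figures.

For Normal(μ,σ), the p-quantile is μ + z_p·σ. Here z_{0.07} = -1.476, z_{0.93} = 1.476.
So -2.5 = μ − 1.476σ and 15 = μ + 1.476σ.
Subtracting: σ = (15 − -2.5)/(1.476 − (-1.476)) = 5.93.
Then μ = -2.5 − (-1.476)·5.93 = 6.25.
Precision τ = 1/σ² = 1/5.929² = 0.0284.

μ = 6.25, τ = 0.0284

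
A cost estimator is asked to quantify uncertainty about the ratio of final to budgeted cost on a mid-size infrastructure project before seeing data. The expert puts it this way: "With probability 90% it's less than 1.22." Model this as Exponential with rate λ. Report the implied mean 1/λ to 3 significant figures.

P(T < 1.22) = 1 − e^(−λ·1.22) = 0.9, so λ = −ln(1−0.9)/1.22 = −ln(0.1)/1.22 = 1.89.
Mean = 1/λ = 0.53.

mean ≈ 0.53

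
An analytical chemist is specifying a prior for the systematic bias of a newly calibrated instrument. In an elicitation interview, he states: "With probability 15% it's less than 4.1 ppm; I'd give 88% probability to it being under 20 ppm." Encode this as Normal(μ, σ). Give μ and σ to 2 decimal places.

For Normal(μ,σ), the p-quantile is μ + z_p·σ. Here z_{0.15} = -1.036, z_{0.88} = 1.175.
So 4.1 = μ − 1.036σ and 20 = μ + 1.175σ.
Subtracting: σ = (20 − 4.1)/(1.175 − (-1.036)) = 7.19.
Then μ = 4.1 − (-1.036)·7.19 = 11.55.

μ = 11.55, σ = 7.19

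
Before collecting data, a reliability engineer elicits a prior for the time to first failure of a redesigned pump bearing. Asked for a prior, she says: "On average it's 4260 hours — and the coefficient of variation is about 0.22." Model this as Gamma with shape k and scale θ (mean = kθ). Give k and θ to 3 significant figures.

For Gamma(k, scale θ): mean = kθ, variance = kθ², so CV = 1/√k.
CV = 0.22, hence k = 1/CV² = 20.7.
Then θ = mean/k = 4260/20.7 = 206.

k ≈ 20.7, θ ≈ 206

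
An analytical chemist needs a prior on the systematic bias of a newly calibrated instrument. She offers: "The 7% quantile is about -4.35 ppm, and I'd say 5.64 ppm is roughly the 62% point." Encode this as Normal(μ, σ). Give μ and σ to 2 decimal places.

μ = 3.93, σ = 5.61

For Normal(μ,σ), the p-quantile is μ + z_p·σ. Here z_{0.07} = -1.476, z_{0.62} = 0.3055.
So -4.35 = μ − 1.476σ and 5.64 = μ + 0.3055σ.
Subtracting: σ = (5.64 − -4.35)/(0.3055 − (-1.476)) = 5.61.
Then μ = -4.35 − (-1.476)·5.61 = 3.93.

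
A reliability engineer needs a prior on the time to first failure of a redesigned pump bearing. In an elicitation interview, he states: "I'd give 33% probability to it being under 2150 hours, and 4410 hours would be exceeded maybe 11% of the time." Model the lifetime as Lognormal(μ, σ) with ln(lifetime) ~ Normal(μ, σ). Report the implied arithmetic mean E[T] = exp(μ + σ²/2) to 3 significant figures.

E[T] ≈ 2850 hours

If T ~ Lognormal(μ,σ) then ln T ~ Normal(μ,σ), so the p-quantile of ln T is μ + z_p·σ.
ln(2150) = 7.673 and ln(4410) = 8.392; z_{0.33} = -0.4399, z_{0.89} = 1.227.
σ = (8.392 − 7.673)/(1.227 − (-0.4399)) = 0.431.
μ = 7.673 − (-0.4399)·0.431 = 7.863.
E[T] = exp(μ + σ²/2) = exp(7.863 + 0.0929) = 2850 hours.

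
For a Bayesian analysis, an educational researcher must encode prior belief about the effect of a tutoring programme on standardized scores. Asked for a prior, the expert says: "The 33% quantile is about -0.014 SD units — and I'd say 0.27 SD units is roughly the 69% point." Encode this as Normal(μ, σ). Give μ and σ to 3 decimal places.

μ = 0.120, σ = 0.303

The p-quantile of Normal(μ,σ) is μ + z_p·σ, with z_{0.33} = -0.4399 and z_{0.69} = 0.4959.
Eliminate σ: μ = (z₂·x₁ − z₁·x₂)/(z₂ − z₁) = (0.4959·-0.014 − (-0.4399)·0.27)/0.9358 = 0.120.
Then σ = (x₂ − x₁)/(z₂ − z₁) = (0.27 − -0.014)/0.9358 = 0.303.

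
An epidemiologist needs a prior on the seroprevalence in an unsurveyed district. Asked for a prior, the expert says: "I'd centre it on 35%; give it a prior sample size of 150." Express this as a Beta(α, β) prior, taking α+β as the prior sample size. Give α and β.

Under the effective-sample-size interpretation, Beta(α, β) has prior mean α/(α+β) and prior sample size α+β.
So α+β = 150 and α/(α+β) = 0.35, giving α = 0.35·150 = 52.5 and β = 150 − 52.5 = 97.5.

α = 52.5, β = 97.5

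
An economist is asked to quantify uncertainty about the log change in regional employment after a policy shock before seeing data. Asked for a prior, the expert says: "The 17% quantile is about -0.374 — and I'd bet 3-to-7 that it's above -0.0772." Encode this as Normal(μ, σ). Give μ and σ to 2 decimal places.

μ = -0.18, σ = 0.20

For Normal(μ,σ), the p-quantile is μ + z_p·σ. Here z_{0.17} = -0.9542, z_{0.7} = 0.5244.
So -0.374 = μ − 0.9542σ and -0.0772 = μ + 0.5244σ.
Subtracting: σ = (-0.0772 − -0.374)/(0.5244 − (-0.9542)) = 0.20.
Then μ = -0.374 − (-0.9542)·0.20 = -0.18.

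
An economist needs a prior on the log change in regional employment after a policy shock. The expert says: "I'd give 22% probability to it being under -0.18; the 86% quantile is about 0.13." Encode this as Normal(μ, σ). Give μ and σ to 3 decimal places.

For Normal(μ,σ), the p-quantile is μ + z_p·σ. Here z_{0.22} = -0.7722, z_{0.86} = 1.08.
So -0.18 = μ − 0.7722σ and 0.13 = μ + 1.08σ.
Subtracting: σ = (0.13 − -0.18)/(1.08 − (-0.7722)) = 0.167.
Then μ = -0.18 − (-0.7722)·0.167 = -0.051.

μ = -0.051, σ = 0.167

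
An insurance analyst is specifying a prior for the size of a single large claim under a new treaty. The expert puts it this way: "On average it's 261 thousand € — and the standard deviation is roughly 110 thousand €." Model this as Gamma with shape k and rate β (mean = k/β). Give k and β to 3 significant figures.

k ≈ 5.63, β ≈ 0.0216

For Gamma(k, rate β): mean = k/β, variance = k/β², so CV = 1/√k.
CV = SD/mean = 110/261 = 0.4215, hence k = 1/CV² = 5.63.
Then β = k/mean = 5.63/261 = 0.0216.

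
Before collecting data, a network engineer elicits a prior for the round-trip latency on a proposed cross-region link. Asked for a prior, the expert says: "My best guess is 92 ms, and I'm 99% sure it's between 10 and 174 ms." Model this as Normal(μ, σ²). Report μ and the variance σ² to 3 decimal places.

μ = 92.000, σ² = 1013.430

A symmetric 99% interval runs μ ± z·σ with z = 2.576.
Half-width = 82, so σ = 82/2.576 = 31.8344 and σ² = 1013.430.
μ is the stated best guess, 92.000.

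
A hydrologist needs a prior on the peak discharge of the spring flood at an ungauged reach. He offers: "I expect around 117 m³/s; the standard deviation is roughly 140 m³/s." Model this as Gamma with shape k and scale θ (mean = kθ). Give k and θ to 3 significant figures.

For Gamma(k, scale θ): mean = kθ, variance = kθ², so CV = 1/√k.
CV = SD/mean = 140/117 = 1.197, hence k = 1/CV² = 0.698.
Then θ = mean/k = 117/0.698 = 168.

k ≈ 0.698, θ ≈ 168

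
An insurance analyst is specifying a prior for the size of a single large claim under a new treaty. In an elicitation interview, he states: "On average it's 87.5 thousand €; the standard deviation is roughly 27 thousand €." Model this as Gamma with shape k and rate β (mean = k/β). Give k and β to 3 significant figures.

k ≈ 10.5, β ≈ 0.12

For Gamma(k, rate β): mean = k/β, variance = k/β², so CV = 1/√k.
CV = SD/mean = 27/87.5 = 0.3086, hence k = 1/CV² = 10.5.
Then β = k/mean = 10.5/87.5 = 0.12.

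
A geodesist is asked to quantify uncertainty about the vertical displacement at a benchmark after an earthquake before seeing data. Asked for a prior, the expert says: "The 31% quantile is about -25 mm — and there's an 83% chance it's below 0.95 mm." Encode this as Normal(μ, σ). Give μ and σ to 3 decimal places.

The p-quantile of Normal(μ,σ) is μ + z_p·σ, with z_{0.31} = -0.4959 and z_{0.83} = 0.9542.
Eliminate σ: μ = (z₂·x₁ − z₁·x₂)/(z₂ − z₁) = (0.9542·-25 − (-0.4959)·0.95)/1.45 = -16.126.
Then σ = (x₂ − x₁)/(z₂ − z₁) = (0.95 − -25)/1.45 = 17.896.

μ = -16.126, σ = 17.896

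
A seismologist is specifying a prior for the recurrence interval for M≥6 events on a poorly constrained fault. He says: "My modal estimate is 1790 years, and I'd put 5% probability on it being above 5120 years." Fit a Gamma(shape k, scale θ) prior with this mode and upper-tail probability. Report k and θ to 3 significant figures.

Gamma(k,θ) with k>1 has mode (k−1)θ, so θ = 1790/(k−1).
Need P(X < 5120) = 0.95 with θ tied to k this way. Start at k = 2, θ = 1790: P(X<5120) ≈ 0.779.
Too low — raise k to concentrate. Iterating converges to k ≈ 3.42.
Then θ = 1790/(3.42−1) ≈ 741.

k ≈ 3.42, θ ≈ 741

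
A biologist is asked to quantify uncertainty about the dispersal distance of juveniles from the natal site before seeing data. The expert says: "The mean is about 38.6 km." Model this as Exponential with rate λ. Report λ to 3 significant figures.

Exponential mean = 1/λ, so λ = 1/38.6 = 0.0259.

λ ≈ 0.0259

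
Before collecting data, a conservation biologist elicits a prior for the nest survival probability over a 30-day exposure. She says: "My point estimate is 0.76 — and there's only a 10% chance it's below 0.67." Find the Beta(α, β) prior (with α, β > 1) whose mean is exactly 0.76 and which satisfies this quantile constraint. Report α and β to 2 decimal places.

α ≈ 29.47, β ≈ 9.31

With mean 0.76 fixed, write α = 0.76s, β = 0.24s where s = α+β.
Need P(θ < 0.67) = 0.1 under Beta(0.76s, 0.24s). Normal approximation: (q−m)/√(m(1−m)/s) ≈ z_{0.1} = -1.28, so s ≈ 0.76·0.24·(-1.28)²/(0.67−0.76)² = 37.0.
At s = 37.0: P(θ<0.67) ≈ 0.105. Adjusting to match 0.1 gives s ≈ 38.77.
So α = 0.76·38.77 ≈ 29.47, β = 0.24·38.77 ≈ 9.31.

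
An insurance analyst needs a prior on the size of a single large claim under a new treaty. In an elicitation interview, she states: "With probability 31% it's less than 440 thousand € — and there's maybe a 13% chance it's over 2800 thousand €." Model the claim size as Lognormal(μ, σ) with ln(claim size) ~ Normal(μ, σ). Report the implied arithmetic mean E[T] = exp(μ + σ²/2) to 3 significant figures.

If T ~ Lognormal(μ,σ) then ln T ~ Normal(μ,σ), so the p-quantile of ln T is μ + z_p·σ.
ln(440) = 6.087 and ln(2800) = 7.937; z_{0.31} = -0.4959, z_{0.87} = 1.126.
σ = (7.937 − 6.087)/(1.126 − (-0.4959)) = 1.141.
μ = 6.087 − (-0.4959)·1.141 = 6.652.
E[T] = exp(μ + σ²/2) = exp(6.652 + 0.6507) = 1480 thousand €.

E[T] ≈ 1480 thousand €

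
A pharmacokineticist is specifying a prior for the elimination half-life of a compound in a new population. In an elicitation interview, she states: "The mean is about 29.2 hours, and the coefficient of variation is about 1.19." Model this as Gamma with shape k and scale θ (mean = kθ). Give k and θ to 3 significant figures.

For Gamma(k, scale θ): mean = kθ, variance = kθ², so CV = 1/√k.
CV = 1.19, hence k = 1/CV² = 0.706.
Then θ = mean/k = 29.2/0.706 = 41.4.

k ≈ 0.706, θ ≈ 41.4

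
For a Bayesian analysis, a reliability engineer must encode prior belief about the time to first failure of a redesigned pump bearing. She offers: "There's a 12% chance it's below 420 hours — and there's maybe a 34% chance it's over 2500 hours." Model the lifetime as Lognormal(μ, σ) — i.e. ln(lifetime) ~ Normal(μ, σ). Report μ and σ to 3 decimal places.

If T ~ Lognormal(μ,σ) then ln T ~ Normal(μ,σ), so the p-quantile of ln T is μ + z_p·σ.
ln(420) = 6.04 and ln(2500) = 7.824; z_{0.12} = -1.175, z_{0.66} = 0.4125.
σ = (7.824 − 6.04)/(0.4125 − (-1.175)) = 1.124.
μ = 6.04 − (-1.175)·1.124 = 7.361.

μ ≈ 7.361, σ ≈ 1.124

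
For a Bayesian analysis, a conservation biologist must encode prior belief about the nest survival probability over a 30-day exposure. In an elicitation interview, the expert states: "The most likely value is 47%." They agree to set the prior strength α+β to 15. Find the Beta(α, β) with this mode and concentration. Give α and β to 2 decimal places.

α = 7.11, β = 7.89

For α,β > 1 the Beta mode is (α−1)/(α+β−2). With α+β = 15, the mode is (α−1)/13.
Set (α−1)/13 = 0.47 → α = 1 + 0.47·13 = 7.11.
β = 15 − α = 7.89.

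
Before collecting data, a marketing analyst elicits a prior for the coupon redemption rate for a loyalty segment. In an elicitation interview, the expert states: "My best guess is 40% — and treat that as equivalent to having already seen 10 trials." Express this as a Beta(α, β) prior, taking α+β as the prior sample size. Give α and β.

α = 4, β = 6

Under the effective-sample-size interpretation, Beta(α, β) has prior mean α/(α+β) and prior sample size α+β.
So α+β = 10 and α/(α+β) = 0.4, giving α = 0.4·10 = 4 and β = 10 − 4 = 6.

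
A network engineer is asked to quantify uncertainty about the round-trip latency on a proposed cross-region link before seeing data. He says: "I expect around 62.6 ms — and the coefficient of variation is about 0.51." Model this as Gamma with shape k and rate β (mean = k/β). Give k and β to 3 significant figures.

k ≈ 3.84, β ≈ 0.0614

For Gamma(k, rate β): mean = k/β, variance = k/β², so CV = 1/√k.
CV = 0.51, hence k = 1/CV² = 3.84.
Then β = k/mean = 3.84/62.6 = 0.0614.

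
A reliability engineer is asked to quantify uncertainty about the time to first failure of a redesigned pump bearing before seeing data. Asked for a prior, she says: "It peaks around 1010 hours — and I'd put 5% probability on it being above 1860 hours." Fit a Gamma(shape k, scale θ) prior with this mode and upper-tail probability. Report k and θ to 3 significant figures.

k ≈ 8.47, θ ≈ 135

Gamma(k,θ) with k>1 has mode (k−1)θ, so θ = 1010/(k−1).
Need P(X < 1860) = 0.95 with θ tied to k this way. Start at k = 2, θ = 1010: P(X<1860) ≈ 0.549.
Too low — raise k to concentrate. Iterating converges to k ≈ 8.47.
Then θ = 1010/(8.47−1) ≈ 135.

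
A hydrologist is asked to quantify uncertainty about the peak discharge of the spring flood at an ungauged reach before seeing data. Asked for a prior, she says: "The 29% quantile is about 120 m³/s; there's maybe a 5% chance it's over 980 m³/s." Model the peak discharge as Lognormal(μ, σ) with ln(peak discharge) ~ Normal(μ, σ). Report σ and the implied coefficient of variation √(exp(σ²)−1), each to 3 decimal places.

If T ~ Lognormal(μ,σ) then ln T ~ Normal(μ,σ), so the p-quantile of ln T is μ + z_p·σ.
ln(120) = 4.787 and ln(980) = 6.888; z_{0.29} = -0.5534, z_{0.95} = 1.645.
σ = (6.888 − 4.787)/(1.645 − (-0.5534)) = 0.955.
μ = 4.787 − (-0.5534)·0.955 = 5.316.
CV = √(exp(σ²)−1) = √(exp(0.9127)−1) = 1.221.

σ ≈ 0.955, CV ≈ 1.221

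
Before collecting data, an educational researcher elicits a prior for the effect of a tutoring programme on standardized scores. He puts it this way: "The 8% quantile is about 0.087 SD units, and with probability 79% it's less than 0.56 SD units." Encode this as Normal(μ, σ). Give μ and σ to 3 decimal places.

μ = 0.388, σ = 0.214

For Normal(μ,σ), the p-quantile is μ + z_p·σ. Here z_{0.08} = -1.405, z_{0.79} = 0.8064.
So 0.087 = μ − 1.405σ and 0.56 = μ + 0.8064σ.
Subtracting: σ = (0.56 − 0.087)/(0.8064 − (-1.405)) = 0.214.
Then μ = 0.087 − (-1.405)·0.214 = 0.388.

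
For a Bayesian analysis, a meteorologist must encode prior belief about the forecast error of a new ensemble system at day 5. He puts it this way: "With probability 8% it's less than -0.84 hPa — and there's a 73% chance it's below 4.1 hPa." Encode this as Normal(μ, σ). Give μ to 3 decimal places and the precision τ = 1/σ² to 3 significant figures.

For Normal(μ,σ), the p-quantile is μ + z_p·σ. Here z_{0.08} = -1.405, z_{0.73} = 0.6128.
So -0.84 = μ − 1.405σ and 4.1 = μ + 0.6128σ.
Subtracting: σ = (4.1 − -0.84)/(0.6128 − (-1.405)) = 2.448.
Then μ = -0.84 − (-1.405)·2.448 = 2.600.
Precision τ = 1/σ² = 1/2.448² = 0.167.

μ = 2.600, τ = 0.167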